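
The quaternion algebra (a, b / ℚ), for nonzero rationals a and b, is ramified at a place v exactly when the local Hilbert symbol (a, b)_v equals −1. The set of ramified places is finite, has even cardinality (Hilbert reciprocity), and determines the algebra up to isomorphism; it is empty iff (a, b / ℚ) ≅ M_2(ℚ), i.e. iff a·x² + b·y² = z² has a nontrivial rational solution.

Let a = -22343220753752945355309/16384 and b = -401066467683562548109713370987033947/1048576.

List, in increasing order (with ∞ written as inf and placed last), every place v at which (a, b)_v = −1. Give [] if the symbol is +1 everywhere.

Mod squares: a ≡ -14421, b ≡ -1547. Check v ∈ {∞, 2, 3, 7, 11, 13, 17, 19, 23}.
v=17: a=17^2·(≡11), b=17^3·(≡6) mod 17; (11|17)=-1, (6|17)=-1; (−1)^{2·3·8}·(-1)^3·(-1)^2 = -1.
v=23: a=23^5·(≡10), b=23^8·(≡14) mod 23; (10|23)=-1, (14|23)=-1; (−1)^{5·8·11}·(-1)^8·(-1)^5 = -1.
v=∞: -14421 < 0 and -1547 < 0  ⇒  (a,b)_∞ = -1.
v=2: v_2(a)=-14, v_2(b)=-20; units ≡ 3, 5 (mod 8); ε·ε+αω+βω = 1·0+-14·1+-20·1 ≡ 0  ⇒  (a,b)_2 = +1.
v=13: a=13^6·(≡3), b=13^9·(≡6) mod 13; (3|13)=+1, (6|13)=-1; (−1)^{6·9·6}·(+1)^9·(-1)^6 = +1.
v=7: a=7^2·(≡3), b=7^3·(≡5) mod 7; (3|7)=-1, (5|7)=-1; (−1)^{2·3·3}·(-1)^3·(-1)^2 = -1.
v=19: a=19^1·(≡1), b=19^2·(≡17) mod 19; (1|19)=+1, (17|19)=+1; (−1)^{1·2·9}·(+1)^2·(+1)^1 = +1.
v=3: a=3^5·(≡2), b=3^8·(≡1) mod 3; (2|3)=-1, (1|3)=+1; (−1)^{5·8·1}·(-1)^8·(+1)^5 = +1.
v=11: a=11^1·(≡4), b=11^2·(≡4) mod 11; (4|11)=+1, (4|11)=+1; (−1)^{1·2·5}·(+1)^2·(+1)^1 = +1.
(-14421, -1547 / ℚ) ramifies at {7, 17, 23, ∞}: a division algebra.

[7, 17, 23, inf]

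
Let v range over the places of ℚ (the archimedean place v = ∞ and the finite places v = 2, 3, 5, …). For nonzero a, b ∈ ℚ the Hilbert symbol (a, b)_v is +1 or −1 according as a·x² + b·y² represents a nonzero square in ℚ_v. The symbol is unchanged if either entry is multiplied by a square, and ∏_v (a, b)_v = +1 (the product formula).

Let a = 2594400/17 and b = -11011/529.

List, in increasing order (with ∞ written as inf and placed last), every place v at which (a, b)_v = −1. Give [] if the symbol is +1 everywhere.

[2, 3, 7, 17]

Mod squares: a ≡ 110262, b ≡ -91. Check v ∈ {∞, 2, 3, 5, 7, 11, 13, 17, 23, 47}.
v=7: a=7^0·(≡6), b=7^1·(≡4) mod 7; (6|7)=-1, (4|7)=+1; (−1)^{0·1·3}·(-1)^1·(+1)^0 = -1.
v=11: a=11^0·(≡1), b=11^2·(≡8) mod 11; (1|11)=+1, (8|11)=-1; (−1)^{0·2·5}·(+1)^2·(-1)^0 = +1.
v=5: a=5^2·(≡3), b=5^0·(≡1) mod 5; (3|5)=-1, (1|5)=+1; (−1)^{2·0·2}·(-1)^0·(+1)^2 = +1.
v=47: a=47^1·(≡40), b=47^0·(≡42) mod 47; (40|47)=-1, (42|47)=+1; (−1)^{1·0·23}·(-1)^0·(+1)^1 = +1.
v=2: v_2(a)=5, v_2(b)=0; units ≡ 3, 5 (mod 8); ε·ε+αω+βω = 1·0+5·1+0·1 ≡ 1  ⇒  (a,b)_2 = -1.
v=13: a=13^0·(≡4), b=13^1·(≡7) mod 13; (4|13)=+1, (7|13)=-1; (−1)^{0·1·6}·(+1)^1·(-1)^0 = +1.
v=23: a=23^1·(≡14), b=23^-2·(≡6) mod 23; (14|23)=-1, (6|23)=+1; (−1)^{1·-2·11}·(-1)^-2·(+1)^1 = +1.
v=3: a=3^1·(≡1), b=3^0·(≡2) mod 3; (1|3)=+1, (2|3)=-1; (−1)^{1·0·1}·(+1)^0·(-1)^1 = -1.
v=∞: 110262 > 0 and -91 < 0  ⇒  (a,b)_∞ = +1.
v=17: a=17^-1·(≡13), b=17^0·(≡11) mod 17; (13|17)=+1, (11|17)=-1; (−1)^{-1·0·8}·(+1)^0·(-1)^-1 = -1.
|Ram(110262, -91)| = 4, even; anisotropic at {2, 3, 7, 17}.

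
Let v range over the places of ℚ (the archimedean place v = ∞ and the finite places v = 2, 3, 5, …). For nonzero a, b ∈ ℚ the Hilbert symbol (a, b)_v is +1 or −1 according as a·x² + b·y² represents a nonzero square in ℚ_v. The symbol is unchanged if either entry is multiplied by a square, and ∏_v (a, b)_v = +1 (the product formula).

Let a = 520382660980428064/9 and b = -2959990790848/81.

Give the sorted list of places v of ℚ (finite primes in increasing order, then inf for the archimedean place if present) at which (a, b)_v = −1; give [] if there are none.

[2, 13, 19, 23]

Mod squares: a ≡ 263074, b ≡ -25013443. Check v ∈ {∞, 2, 3, 7, 13, 17, 19, 23, 37, 43}.
v=23: a=23^1·(≡5), b=23^1·(≡5) mod 23; (5|23)=-1, (5|23)=-1; (−1)^{1·1·11}·(-1)^1·(-1)^1 = -1.
v=13: a=13^2·(≡7), b=13^1·(≡7) mod 13; (7|13)=-1, (7|13)=-1; (−1)^{2·1·6}·(-1)^1·(-1)^2 = -1.
v=∞: 263074 > 0 and -25013443 < 0  ⇒  (a,b)_∞ = +1.
v=37: a=37^2·(≡34), b=37^1·(≡4) mod 37; (34|37)=+1, (4|37)=+1; (−1)^{2·1·18}·(+1)^1·(+1)^2 = +1.
v=43: a=43^3·(≡42), b=43^2·(≡13) mod 43; (42|43)=-1, (13|43)=+1; (−1)^{3·2·21}·(-1)^2·(+1)^3 = +1.
v=7: a=7^1·(≡6), b=7^1·(≡1) mod 7; (6|7)=-1, (1|7)=+1; (−1)^{1·1·3}·(-1)^1·(+1)^1 = +1.
v=2: v_2(a)=5, v_2(b)=6; units ≡ 1, 5 (mod 8); ε·ε+αω+βω = 0·0+5·1+6·0 ≡ 1  ⇒  (a,b)_2 = -1.
v=17: a=17^2·(≡4), b=17^1·(≡14) mod 17; (4|17)=+1, (14|17)=-1; (−1)^{2·1·8}·(+1)^1·(-1)^2 = +1.
v=19: a=19^1·(≡15), b=19^1·(≡18) mod 19; (15|19)=-1, (18|19)=-1; (−1)^{1·1·9}·(-1)^1·(-1)^1 = -1.
v=3: a=3^-2·(≡1), b=3^-4·(≡2) mod 3; (1|3)=+1, (2|3)=-1; (−1)^{-2·-4·1}·(+1)^-4·(-1)^-2 = +1.
Ram(263074, -25013443) = {2, 13, 19, 23}; no ℚ_2-point on the conic.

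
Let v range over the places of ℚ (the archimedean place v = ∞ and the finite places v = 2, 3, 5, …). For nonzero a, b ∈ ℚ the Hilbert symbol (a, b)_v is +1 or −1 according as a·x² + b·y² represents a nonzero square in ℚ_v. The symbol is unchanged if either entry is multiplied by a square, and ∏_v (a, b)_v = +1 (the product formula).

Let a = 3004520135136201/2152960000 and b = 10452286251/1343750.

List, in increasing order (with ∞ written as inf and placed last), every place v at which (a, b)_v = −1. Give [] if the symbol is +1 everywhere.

(a, b) ≡ (41, 66994) mod (ℚ^×)²; places V = {2, 3, 5, 11, 19, 29, 37, 41, 43, ∞}.
(a,b)_37: α=2, u≡4; β=2, v≡19 (mod 37); (4|37)=+1, (19|37)=-1; sign (−1)^0·+1^2·-1^2 = +1.
(a,b)_5: α=-4, u≡1; β=-6, v≡1 (mod 5); (1|5)=+1, (1|5)=+1; sign (−1)^0·+1^-6·+1^-4 = +1.
(a,b)_11: α=2, u≡10; β=2, v≡4 (mod 11); (10|11)=-1, (4|11)=+1; sign (−1)^0·-1^2·+1^2 = +1.
(a,b)_∞: sgn(41)=+, sgn(66994)=+, so +1.
(a,b)_2: α=-12, β=-1; u≡1, v≡1 (mod 8); ε(u)ε(v)=0·0, αω(v)=-12·0, βω(u)=-1·0; sum ≡ 0  ⇒  +1.
(a,b)_3: α=6, u≡2; β=4, v≡1 (mod 3); (2|3)=-1, (1|3)=+1; sign (−1)^0·-1^4·+1^6 = +1.
(a,b)_19: α=2, u≡3; β=1, v≡11 (mod 19); (3|19)=-1, (11|19)=+1; sign (−1)^0·-1^1·+1^2 = -1.
(a,b)_29: α=-2, u≡11; β=0, v≡4 (mod 29); (11|29)=-1, (4|29)=+1; sign (−1)^0·-1^0·+1^-2 = +1.
(a,b)_41: α=3, u≡25; β=1, v≡38 (mod 41); (25|41)=+1, (38|41)=-1; sign (−1)^0·+1^1·-1^3 = -1.
(a,b)_43: α=0, u≡25; β=-1, v≡10 (mod 43); (25|43)=+1, (10|43)=+1; sign (−1)^0·+1^-1·+1^0 = +1.
Ram(41, 66994) = {19, 41}; no ℚ_19-point on the conic.

[19, 41]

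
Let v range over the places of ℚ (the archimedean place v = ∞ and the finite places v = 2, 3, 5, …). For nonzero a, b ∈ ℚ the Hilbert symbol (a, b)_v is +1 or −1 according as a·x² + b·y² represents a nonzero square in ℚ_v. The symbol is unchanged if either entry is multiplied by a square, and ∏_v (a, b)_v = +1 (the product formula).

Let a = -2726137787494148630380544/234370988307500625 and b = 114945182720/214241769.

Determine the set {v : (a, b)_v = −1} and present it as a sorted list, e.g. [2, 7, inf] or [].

[2, 23, 31, 43]

(a, b) ≡ (-989, 155) mod (ℚ^×)²; places V = {2, 3, 5, 7, 13, 17, 23, 31, 37, 41, 43, ∞}.
(a,b)_17: α=-2, u≡3; β=-2, v≡4 (mod 17); (3|17)=-1, (4|17)=+1; sign (−1)^0·-1^-2·+1^-2 = +1.
(a,b)_41: α=-2, u≡9; β=-2, v≡37 (mod 41); (9|41)=+1, (37|41)=+1; sign (−1)^0·+1^-2·+1^-2 = +1.
(a,b)_3: α=-8, u≡1; β=-2, v≡2 (mod 3); (1|3)=+1, (2|3)=-1; sign (−1)^0·+1^-2·-1^-8 = +1.
(a,b)_7: α=-6, u≡3; β=-2, v≡1 (mod 7); (3|7)=-1, (1|7)=+1; sign (−1)^0·-1^-2·+1^-6 = +1.
(a,b)_31: α=2, u≡17; β=1, v≡2 (mod 31); (17|31)=-1, (2|31)=+1; sign (−1)^0·-1^1·+1^2 = -1.
(a,b)_43: α=1, u≡12; β=0, v≡28 (mod 43); (12|43)=-1, (28|43)=-1; sign (−1)^0·-1^0·-1^1 = -1.
(a,b)_5: α=-4, u≡1; β=1, v≡1 (mod 5); (1|5)=+1, (1|5)=+1; sign (−1)^0·+1^1·+1^-4 = +1.
(a,b)_23: α=5, u≡9; β=2, v≡20 (mod 23); (9|23)=+1, (20|23)=-1; sign (−1)^0·+1^2·-1^5 = -1.
(a,b)_∞: sgn(-989)=−, sgn(155)=+, so +1.
(a,b)_13: α=4, u≡3; β=0, v≡4 (mod 13); (3|13)=+1, (4|13)=+1; sign (−1)^0·+1^0·+1^4 = +1.
(a,b)_2: α=18, β=10; u≡3, v≡3 (mod 8); ε(u)ε(v)=1·1, αω(v)=18·1, βω(u)=10·1; sum ≡ 1  ⇒  -1.
(a,b)_37: α=2, u≡30; β=2, v≡25 (mod 37); (30|37)=+1, (25|37)=+1; sign (−1)^0·+1^2·+1^2 = +1.
Ram(-989, 155) = {2, 23, 31, 43}; no ℚ_2-point on the conic.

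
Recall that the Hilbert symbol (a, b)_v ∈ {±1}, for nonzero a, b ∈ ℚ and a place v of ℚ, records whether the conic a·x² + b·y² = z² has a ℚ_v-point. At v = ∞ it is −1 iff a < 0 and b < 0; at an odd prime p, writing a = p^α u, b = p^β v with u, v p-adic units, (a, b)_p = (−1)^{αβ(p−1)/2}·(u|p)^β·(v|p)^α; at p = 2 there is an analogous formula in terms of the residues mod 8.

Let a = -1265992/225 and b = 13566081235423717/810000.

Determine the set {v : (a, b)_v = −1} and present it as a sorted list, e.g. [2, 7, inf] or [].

Mod squares: a ≡ -316498, b ≡ 37. Check v ∈ {∞, 2, 3, 5, 7, 11, 13, 37, 47}.
v=2: v_2(a)=3, v_2(b)=-4; units ≡ 7, 5 (mod 8); ε·ε+αω+βω = 1·0+3·1+-4·0 ≡ 1  ⇒  (a,b)_2 = -1.
v=7: a=7^1·(≡3), b=7^2·(≡1) mod 7; (3|7)=-1, (1|7)=+1; (−1)^{1·2·3}·(-1)^2·(+1)^1 = +1.
v=37: a=37^1·(≡3), b=37^3·(≡36) mod 37; (3|37)=+1, (36|37)=+1; (−1)^{1·3·18}·(+1)^3·(+1)^1 = +1.
v=5: a=5^-2·(≡2), b=5^-4·(≡2) mod 5; (2|5)=-1, (2|5)=-1; (−1)^{-2·-4·2}·(-1)^-4·(-1)^-2 = +1.
v=3: a=3^-2·(≡2), b=3^-4·(≡1) mod 3; (2|3)=-1, (1|3)=+1; (−1)^{-2·-4·1}·(-1)^-4·(+1)^-2 = +1.
v=∞: -316498 < 0 and 37 > 0  ⇒  (a,b)_∞ = +1.
v=13: a=13^1·(≡3), b=13^2·(≡5) mod 13; (3|13)=+1, (5|13)=-1; (−1)^{1·2·6}·(+1)^2·(-1)^1 = -1.
v=11: a=11^0·(≡4), b=11^4·(≡9) mod 11; (4|11)=+1, (9|11)=+1; (−1)^{0·4·5}·(+1)^4·(+1)^0 = +1.
v=47: a=47^1·(≡24), b=47^2·(≡6) mod 47; (24|47)=+1, (6|47)=+1; (−1)^{1·2·23}·(+1)^2·(+1)^1 = +1.
Ram(-316498, 37) = {2, 13}; no ℚ_2-point on the conic.

[2, 13]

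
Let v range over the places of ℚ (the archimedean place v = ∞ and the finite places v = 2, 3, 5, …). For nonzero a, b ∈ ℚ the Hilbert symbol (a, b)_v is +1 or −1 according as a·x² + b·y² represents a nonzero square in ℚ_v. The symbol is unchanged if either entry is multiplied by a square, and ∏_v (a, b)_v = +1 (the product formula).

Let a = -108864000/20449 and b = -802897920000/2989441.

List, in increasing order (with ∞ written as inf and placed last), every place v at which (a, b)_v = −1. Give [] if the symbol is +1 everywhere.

[2, 5, 7, inf]

(a, b) ≡ (-210, -2) mod (ℚ^×)²; places V = {2, 3, 5, 7, 11, 13, 19, ∞}.
(a,b)_11: α=-2, u≡2; β=2, v≡3 (mod 11); (2|11)=-1, (3|11)=+1; sign (−1)^0·-1^2·+1^-2 = +1.
(a,b)_∞: sgn(-210)=−, sgn(-2)=−, so -1.
(a,b)_19: α=0, u≡3; β=-2, v≡1 (mod 19); (3|19)=-1, (1|19)=+1; sign (−1)^0·-1^-2·+1^0 = +1.
(a,b)_3: α=5, u≡2; β=4, v≡1 (mod 3); (2|3)=-1, (1|3)=+1; sign (−1)^0·-1^4·+1^5 = +1.
(a,b)_5: α=3, u≡2; β=4, v≡3 (mod 5); (2|5)=-1, (3|5)=-1; sign (−1)^0·-1^4·-1^3 = -1.
(a,b)_13: α=-2, u≡7; β=-2, v≡5 (mod 13); (7|13)=-1, (5|13)=-1; sign (−1)^0·-1^-2·-1^-2 = +1.
(a,b)_2: α=9, β=17; u≡7, v≡7 (mod 8); ε(u)ε(v)=1·1, αω(v)=9·0, βω(u)=17·0; sum ≡ 1  ⇒  -1.
(a,b)_7: α=1, u≡6; β=-2, v≡5 (mod 7); (6|7)=-1, (5|7)=-1; sign (−1)^0·-1^-2·-1^1 = -1.
Ram(-210, -2) = {2, 5, 7, ∞}; no ℚ_2-point on the conic.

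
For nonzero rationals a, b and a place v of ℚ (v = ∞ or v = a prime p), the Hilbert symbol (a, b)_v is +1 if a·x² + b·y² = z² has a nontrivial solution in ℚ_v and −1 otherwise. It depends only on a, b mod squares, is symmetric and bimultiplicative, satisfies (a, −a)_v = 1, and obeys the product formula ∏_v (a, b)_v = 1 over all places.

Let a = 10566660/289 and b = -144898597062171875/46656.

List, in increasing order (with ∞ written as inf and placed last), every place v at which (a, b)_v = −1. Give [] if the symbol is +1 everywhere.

[13, 31]

Mod squares: a ≡ 2641665, b ≡ -299. Check v ∈ {∞, 2, 3, 5, 13, 17, 19, 23, 31}.
v=5: a=5^1·(≡3), b=5^6·(≡1) mod 5; (3|5)=-1, (1|5)=+1; (−1)^{1·6·2}·(-1)^6·(+1)^1 = +1.
v=19: a=19^1·(≡12), b=19^2·(≡1) mod 19; (12|19)=-1, (1|19)=+1; (−1)^{1·2·9}·(-1)^2·(+1)^1 = +1.
v=23: a=23^1·(≡12), b=23^3·(≡19) mod 23; (12|23)=+1, (19|23)=-1; (−1)^{1·3·11}·(+1)^3·(-1)^1 = +1.
v=2: v_2(a)=2, v_2(b)=-6; units ≡ 1, 5 (mod 8); ε·ε+αω+βω = 0·0+2·1+-6·0 ≡ 0  ⇒  (a,b)_2 = +1.
v=31: a=31^1·(≡17), b=31^2·(≡22) mod 31; (17|31)=-1, (22|31)=-1; (−1)^{1·2·15}·(-1)^2·(-1)^1 = -1.
v=3: a=3^1·(≡1), b=3^-6·(≡1) mod 3; (1|3)=+1, (1|3)=+1; (−1)^{1·-6·1}·(+1)^-6·(+1)^1 = +1.
v=13: a=13^1·(≡7), b=13^3·(≡3) mod 13; (7|13)=-1, (3|13)=+1; (−1)^{1·3·6}·(-1)^3·(+1)^1 = -1.
v=17: a=17^-2·(≡4), b=17^0·(≡10) mod 17; (4|17)=+1, (10|17)=-1; (−1)^{-2·0·8}·(+1)^0·(-1)^-2 = +1.
v=∞: 2641665 > 0 and -299 < 0  ⇒  (a,b)_∞ = +1.
|Ram(2641665, -299)| = 2, even; anisotropic at {13, 31}.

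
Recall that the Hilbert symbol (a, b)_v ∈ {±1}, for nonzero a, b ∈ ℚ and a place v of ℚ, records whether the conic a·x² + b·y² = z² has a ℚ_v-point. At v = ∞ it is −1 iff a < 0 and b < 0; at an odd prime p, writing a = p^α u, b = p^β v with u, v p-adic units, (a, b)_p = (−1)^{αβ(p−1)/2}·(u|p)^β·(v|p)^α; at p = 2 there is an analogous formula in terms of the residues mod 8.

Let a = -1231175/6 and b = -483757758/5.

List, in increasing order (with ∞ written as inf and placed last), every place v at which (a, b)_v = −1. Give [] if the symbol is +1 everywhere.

Mod squares: a ≡ -2442, b ≡ -246790. Check v ∈ {∞, 2, 3, 5, 11, 23, 29, 37}.
v=11: a=11^3·(≡9), b=11^2·(≡8) mod 11; (9|11)=+1, (8|11)=-1; (−1)^{3·2·5}·(+1)^2·(-1)^3 = -1.
v=3: a=3^-1·(≡2), b=3^4·(≡2) mod 3; (2|3)=-1, (2|3)=-1; (−1)^{-1·4·1}·(-1)^4·(-1)^-1 = -1.
v=2: v_2(a)=-1, v_2(b)=1; units ≡ 3, 5 (mod 8); ε·ε+αω+βω = 1·0+-1·1+1·1 ≡ 0  ⇒  (a,b)_2 = +1.
v=∞: -2442 < 0 and -246790 < 0  ⇒  (a,b)_∞ = -1.
v=29: a=29^0·(≡13), b=29^1·(≡4) mod 29; (13|29)=+1, (4|29)=+1; (−1)^{0·1·14}·(+1)^1·(+1)^0 = +1.
v=5: a=5^2·(≡3), b=5^-1·(≡2) mod 5; (3|5)=-1, (2|5)=-1; (−1)^{2·-1·2}·(-1)^-1·(-1)^2 = -1.
v=37: a=37^1·(≡35), b=37^1·(≡9) mod 37; (35|37)=-1, (9|37)=+1; (−1)^{1·1·18}·(-1)^1·(+1)^1 = -1.
v=23: a=23^0·(≡14), b=23^1·(≡5) mod 23; (14|23)=-1, (5|23)=-1; (−1)^{0·1·11}·(-1)^1·(-1)^0 = -1.
(-2442, -246790 / ℚ) ramifies at {3, 5, 11, 23, 37, ∞}: a division algebra.

[3, 5, 11, 23, 37, inf]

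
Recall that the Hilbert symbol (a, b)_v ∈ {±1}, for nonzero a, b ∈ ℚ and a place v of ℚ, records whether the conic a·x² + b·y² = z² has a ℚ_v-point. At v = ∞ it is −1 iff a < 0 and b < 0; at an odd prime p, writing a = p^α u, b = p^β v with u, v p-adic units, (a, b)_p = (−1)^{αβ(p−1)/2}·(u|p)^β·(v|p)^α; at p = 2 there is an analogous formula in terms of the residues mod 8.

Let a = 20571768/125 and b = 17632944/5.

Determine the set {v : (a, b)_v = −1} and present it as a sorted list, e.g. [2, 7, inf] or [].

Mod squares: a ≡ 1190, b ≡ 255. Check v ∈ {∞, 2, 3, 5, 7, 17}.
v=17: a=17^1·(≡13), b=17^1·(≡9) mod 17; (13|17)=+1, (9|17)=+1; (−1)^{1·1·8}·(+1)^1·(+1)^1 = +1.
v=5: a=5^-3·(≡3), b=5^-1·(≡4) mod 5; (3|5)=-1, (4|5)=+1; (−1)^{-3·-1·2}·(-1)^-1·(+1)^-3 = -1.
v=∞: 1190 > 0 and 255 > 0  ⇒  (a,b)_∞ = +1.
v=3: a=3^2·(≡2), b=3^3·(≡1) mod 3; (2|3)=-1, (1|3)=+1; (−1)^{2·3·1}·(-1)^3·(+1)^2 = -1.
v=7: a=7^5·(≡1), b=7^4·(≡3) mod 7; (1|7)=+1, (3|7)=-1; (−1)^{5·4·3}·(+1)^4·(-1)^5 = -1.
v=2: v_2(a)=3, v_2(b)=4; units ≡ 3, 7 (mod 8); ε·ε+αω+βω = 1·1+3·0+4·1 ≡ 1  ⇒  (a,b)_2 = -1.
|Ram(1190, 255)| = 4, even; anisotropic at {2, 3, 5, 7}.

[2, 3, 5, 7]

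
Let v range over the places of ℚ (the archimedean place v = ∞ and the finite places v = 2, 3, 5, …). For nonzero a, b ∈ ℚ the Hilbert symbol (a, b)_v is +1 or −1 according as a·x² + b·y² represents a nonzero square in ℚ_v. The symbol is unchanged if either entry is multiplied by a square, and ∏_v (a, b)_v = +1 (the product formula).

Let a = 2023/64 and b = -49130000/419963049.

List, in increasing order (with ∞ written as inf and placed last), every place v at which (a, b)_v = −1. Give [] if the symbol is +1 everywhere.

(a, b) ≡ (7, -17) mod (ℚ^×)²; places V = {2, 3, 5, 7, 11, 17, 23, ∞}.
(a,b)_23: α=0, u≡14; β=-2, v≡16 (mod 23); (14|23)=-1, (16|23)=+1; sign (−1)^0·-1^-2·+1^0 = +1.
(a,b)_∞: sgn(7)=+, sgn(-17)=−, so +1.
(a,b)_5: α=0, u≡2; β=4, v≡3 (mod 5); (2|5)=-1, (3|5)=-1; sign (−1)^0·-1^4·-1^0 = +1.
(a,b)_11: α=0, u≡6; β=-2, v≡3 (mod 11); (6|11)=-1, (3|11)=+1; sign (−1)^0·-1^-2·+1^0 = +1.
(a,b)_3: α=0, u≡1; β=-8, v≡1 (mod 3); (1|3)=+1, (1|3)=+1; sign (−1)^0·+1^-8·+1^0 = +1.
(a,b)_7: α=1, u≡2; β=0, v≡2 (mod 7); (2|7)=+1, (2|7)=+1; sign (−1)^0·+1^0·+1^1 = +1.
(a,b)_2: α=-6, β=4; u≡7, v≡7 (mod 8); ε(u)ε(v)=1·1, αω(v)=-6·0, βω(u)=4·0; sum ≡ 1  ⇒  -1.
(a,b)_17: α=2, u≡11; β=3, v≡1 (mod 17); (11|17)=-1, (1|17)=+1; sign (−1)^0·-1^3·+1^2 = -1.
Ram(7, -17) = {2, 17}; no ℚ_2-point on the conic.

[2, 17]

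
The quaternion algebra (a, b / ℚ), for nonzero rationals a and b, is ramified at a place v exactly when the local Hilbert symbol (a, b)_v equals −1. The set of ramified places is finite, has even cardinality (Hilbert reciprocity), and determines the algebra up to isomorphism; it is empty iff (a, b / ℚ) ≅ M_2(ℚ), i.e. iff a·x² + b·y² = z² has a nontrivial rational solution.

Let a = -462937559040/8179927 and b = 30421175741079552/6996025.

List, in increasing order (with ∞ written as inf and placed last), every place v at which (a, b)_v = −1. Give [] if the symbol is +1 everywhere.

[3, 5]

Mod squares: a ≡ -726495, b ≡ 102. Check v ∈ {∞, 2, 3, 5, 7, 11, 13, 17, 23, 37, 47}.
v=5: a=5^1·(≡1), b=5^-2·(≡2) mod 5; (1|5)=+1, (2|5)=-1; (−1)^{1·-2·2}·(+1)^-2·(-1)^1 = -1.
v=11: a=11^3·(≡8), b=11^2·(≡4) mod 11; (8|11)=-1, (4|11)=+1; (−1)^{3·2·5}·(-1)^2·(+1)^3 = +1.
v=2: v_2(a)=12, v_2(b)=13; units ≡ 1, 3 (mod 8); ε·ε+αω+βω = 0·1+12·1+13·0 ≡ 0  ⇒  (a,b)_2 = +1.
v=3: a=3^3·(≡1), b=3^3·(≡1) mod 3; (1|3)=+1, (1|3)=+1; (−1)^{3·3·1}·(+1)^3·(+1)^3 = -1.
v=23: a=23^-2·(≡9), b=23^-4·(≡20) mod 23; (9|23)=+1, (20|23)=-1; (−1)^{-2·-4·11}·(+1)^-4·(-1)^-2 = +1.
v=13: a=13^0·(≡9), b=13^2·(≡2) mod 13; (9|13)=+1, (2|13)=-1; (−1)^{0·2·6}·(+1)^2·(-1)^0 = +1.
v=37: a=37^1·(≡25), b=37^2·(≡9) mod 37; (25|37)=+1, (9|37)=+1; (−1)^{1·2·18}·(+1)^2·(+1)^1 = +1.
v=17: a=17^1·(≡12), b=17^3·(≡7) mod 17; (12|17)=-1, (7|17)=-1; (−1)^{1·3·8}·(-1)^3·(-1)^1 = +1.
v=7: a=7^-1·(≡1), b=7^0·(≡2) mod 7; (1|7)=+1, (2|7)=+1; (−1)^{-1·0·3}·(+1)^0·(+1)^-1 = +1.
v=∞: -726495 < 0 and 102 > 0  ⇒  (a,b)_∞ = +1.
v=47: a=47^-2·(≡41), b=47^0·(≡16) mod 47; (41|47)=-1, (16|47)=+1; (−1)^{-2·0·23}·(-1)^0·(+1)^-2 = +1.
(-726495, 102 / ℚ) ramifies at {3, 5}: a division algebra.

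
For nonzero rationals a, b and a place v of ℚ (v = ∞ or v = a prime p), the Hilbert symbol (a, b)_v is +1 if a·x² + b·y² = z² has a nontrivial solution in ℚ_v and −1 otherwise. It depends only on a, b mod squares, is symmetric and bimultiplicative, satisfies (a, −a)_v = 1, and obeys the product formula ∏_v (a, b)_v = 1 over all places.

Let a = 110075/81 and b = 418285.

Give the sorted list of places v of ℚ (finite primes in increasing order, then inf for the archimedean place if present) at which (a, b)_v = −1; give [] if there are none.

[5, 7, 17, 19]

Mod squares: a ≡ 4403, b ≡ 418285. Check v ∈ {∞, 2, 3, 5, 7, 17, 19, 37}.
v=17: a=17^1·(≡9), b=17^1·(≡6) mod 17; (9|17)=+1, (6|17)=-1; (−1)^{1·1·8}·(+1)^1·(-1)^1 = -1.
v=37: a=37^1·(≡18), b=37^1·(≡20) mod 37; (18|37)=-1, (20|37)=-1; (−1)^{1·1·18}·(-1)^1·(-1)^1 = +1.
v=3: a=3^-4·(≡2), b=3^0·(≡1) mod 3; (2|3)=-1, (1|3)=+1; (−1)^{-4·0·1}·(-1)^0·(+1)^-4 = +1.
v=∞: 4403 > 0 and 418285 > 0  ⇒  (a,b)_∞ = +1.
v=19: a=19^0·(≡13), b=19^1·(≡13) mod 19; (13|19)=-1, (13|19)=-1; (−1)^{0·1·9}·(-1)^1·(-1)^0 = -1.
v=5: a=5^2·(≡3), b=5^1·(≡2) mod 5; (3|5)=-1, (2|5)=-1; (−1)^{2·1·2}·(-1)^1·(-1)^2 = -1.
v=7: a=7^1·(≡6), b=7^1·(≡3) mod 7; (6|7)=-1, (3|7)=-1; (−1)^{1·1·3}·(-1)^1·(-1)^1 = -1.
v=2: v_2(a)=0, v_2(b)=0; units ≡ 3, 5 (mod 8); ε·ε+αω+βω = 1·0+0·1+0·1 ≡ 0  ⇒  (a,b)_2 = +1.
|Ram(4403, 418285)| = 4, even; anisotropic at {5, 7, 17, 19}.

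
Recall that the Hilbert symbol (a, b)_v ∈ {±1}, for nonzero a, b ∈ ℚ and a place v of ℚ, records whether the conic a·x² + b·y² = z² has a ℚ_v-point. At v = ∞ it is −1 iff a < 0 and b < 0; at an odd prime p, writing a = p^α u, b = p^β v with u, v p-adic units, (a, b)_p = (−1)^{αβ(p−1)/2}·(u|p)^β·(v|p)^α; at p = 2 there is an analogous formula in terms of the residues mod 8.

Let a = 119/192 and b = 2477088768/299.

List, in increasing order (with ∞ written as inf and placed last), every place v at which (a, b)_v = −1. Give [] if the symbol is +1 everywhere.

[2, 3, 7, 13]

(a, b) ≡ (357, 30498) mod (ℚ^×)²; places V = {2, 3, 7, 11, 13, 17, 23, ∞}.
(a,b)_7: α=1, u≡1; β=2, v≡3 (mod 7); (1|7)=+1, (3|7)=-1; sign (−1)^0·+1^2·-1^1 = -1.
(a,b)_3: α=-1, u≡2; β=1, v≡2 (mod 3); (2|3)=-1, (2|3)=-1; sign (−1)^1·-1^1·-1^-1 = -1.
(a,b)_∞: sgn(357)=+, sgn(30498)=+, so +1.
(a,b)_23: α=0, u≡12; β=-1, v≡10 (mod 23); (12|23)=+1, (10|23)=-1; sign (−1)^0·+1^-1·-1^0 = +1.
(a,b)_11: α=0, u≡4; β=2, v≡8 (mod 11); (4|11)=+1, (8|11)=-1; sign (−1)^0·+1^2·-1^0 = +1.
(a,b)_13: α=0, u≡8; β=-1, v≡5 (mod 13); (8|13)=-1, (5|13)=-1; sign (−1)^0·-1^-1·-1^0 = -1.
(a,b)_17: α=1, u≡15; β=1, v≡16 (mod 17); (15|17)=+1, (16|17)=+1; sign (−1)^0·+1^1·+1^1 = +1.
(a,b)_2: α=-6, β=13; u≡5, v≡1 (mod 8); ε(u)ε(v)=0·0, αω(v)=-6·0, βω(u)=13·1; sum ≡ 1  ⇒  -1.
|Ram(357, 30498)| = 4, even; anisotropic at {2, 3, 7, 13}.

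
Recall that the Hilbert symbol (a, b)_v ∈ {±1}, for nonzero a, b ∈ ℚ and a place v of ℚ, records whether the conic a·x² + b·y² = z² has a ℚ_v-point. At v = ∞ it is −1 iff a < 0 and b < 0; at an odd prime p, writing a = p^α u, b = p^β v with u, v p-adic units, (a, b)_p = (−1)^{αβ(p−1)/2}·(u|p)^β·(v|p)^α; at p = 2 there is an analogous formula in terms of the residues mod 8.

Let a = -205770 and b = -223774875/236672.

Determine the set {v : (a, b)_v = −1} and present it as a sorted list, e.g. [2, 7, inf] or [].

(a, b) ≡ (-570, -5510) mod (ℚ^×)²; places V = {2, 3, 5, 19, 29, 43, ∞}.
(a,b)_5: α=1, u≡1; β=3, v≡3 (mod 5); (1|5)=+1, (3|5)=-1; sign (−1)^0·+1^3·-1^1 = -1.
(a,b)_3: α=1, u≡2; β=2, v≡1 (mod 3); (2|3)=-1, (1|3)=+1; sign (−1)^0·-1^2·+1^1 = +1.
(a,b)_43: α=0, u≡28; β=-2, v≡37 (mod 43); (28|43)=-1, (37|43)=-1; sign (−1)^0·-1^-2·-1^0 = +1.
(a,b)_29: α=0, u≡14; β=1, v≡1 (mod 29); (14|29)=-1, (1|29)=+1; sign (−1)^0·-1^1·+1^0 = -1.
(a,b)_∞: sgn(-570)=−, sgn(-5510)=−, so -1.
(a,b)_19: α=3, u≡8; β=3, v≡14 (mod 19); (8|19)=-1, (14|19)=-1; sign (−1)^1·-1^3·-1^3 = -1.
(a,b)_2: α=1, β=-7; u≡3, v≡5 (mod 8); ε(u)ε(v)=1·0, αω(v)=1·1, βω(u)=-7·1; sum ≡ 0  ⇒  +1.
Ram(-570, -5510) = {5, 19, 29, ∞}; no ℚ_5-point on the conic.

[5, 19, 29, inf]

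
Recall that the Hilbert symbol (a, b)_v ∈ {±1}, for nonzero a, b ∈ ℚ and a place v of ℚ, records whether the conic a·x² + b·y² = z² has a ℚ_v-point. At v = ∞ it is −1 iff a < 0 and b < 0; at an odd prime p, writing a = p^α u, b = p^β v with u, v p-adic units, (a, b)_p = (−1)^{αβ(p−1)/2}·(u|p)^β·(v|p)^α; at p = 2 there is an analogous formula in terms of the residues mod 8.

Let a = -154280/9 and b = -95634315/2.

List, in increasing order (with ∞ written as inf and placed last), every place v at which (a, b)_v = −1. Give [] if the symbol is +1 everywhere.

[29, inf]

Mod squares: a ≡ -38570, b ≡ -70. Check v ∈ {∞, 2, 3, 5, 7, 19, 29}.
v=3: a=3^-2·(≡1), b=3^2·(≡2) mod 3; (1|3)=+1, (2|3)=-1; (−1)^{-2·2·1}·(+1)^2·(-1)^-2 = +1.
v=2: v_2(a)=3, v_2(b)=-1; units ≡ 3, 5 (mod 8); ε·ε+αω+βω = 1·0+3·1+-1·1 ≡ 0  ⇒  (a,b)_2 = +1.
v=∞: -38570 < 0 and -70 < 0  ⇒  (a,b)_∞ = -1.
v=29: a=29^1·(≡5), b=29^2·(≡26) mod 29; (5|29)=+1, (26|29)=-1; (−1)^{1·2·14}·(+1)^2·(-1)^1 = -1.
v=7: a=7^1·(≡5), b=7^1·(≡1) mod 7; (5|7)=-1, (1|7)=+1; (−1)^{1·1·3}·(-1)^1·(+1)^1 = +1.
v=19: a=19^1·(≡14), b=19^2·(≡1) mod 19; (14|19)=-1, (1|19)=+1; (−1)^{1·2·9}·(-1)^2·(+1)^1 = +1.
v=5: a=5^1·(≡1), b=5^1·(≡1) mod 5; (1|5)=+1, (1|5)=+1; (−1)^{1·1·2}·(+1)^1·(+1)^1 = +1.
(-38570, -70 / ℚ) ramifies at {29, ∞}: a division algebra.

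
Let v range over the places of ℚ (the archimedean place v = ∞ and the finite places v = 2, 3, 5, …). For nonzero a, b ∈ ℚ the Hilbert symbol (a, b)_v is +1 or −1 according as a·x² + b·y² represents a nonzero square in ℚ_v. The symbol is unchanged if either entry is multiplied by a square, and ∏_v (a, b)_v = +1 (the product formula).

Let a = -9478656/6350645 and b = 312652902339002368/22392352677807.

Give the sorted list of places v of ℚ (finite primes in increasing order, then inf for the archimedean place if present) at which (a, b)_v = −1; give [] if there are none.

[7, 17]

Mod squares: a ≡ -170, b ≡ 91. Check v ∈ {∞, 2, 3, 5, 7, 11, 13, 17, 19, 23, 31}.
v=19: a=19^0·(≡5), b=19^2·(≡3) mod 19; (5|19)=+1, (3|19)=-1; (−1)^{0·2·9}·(+1)^2·(-1)^0 = +1.
v=2: v_2(a)=9, v_2(b)=14; units ≡ 3, 3 (mod 8); ε·ε+αω+βω = 1·1+9·1+14·1 ≡ 0  ⇒  (a,b)_2 = +1.
v=23: a=23^-2·(≡11), b=23^-6·(≡17) mod 23; (11|23)=-1, (17|23)=-1; (−1)^{-2·-6·11}·(-1)^-6·(-1)^-2 = +1.
v=∞: -170 < 0 and 91 > 0  ⇒  (a,b)_∞ = +1.
v=17: a=17^1·(≡11), b=17^2·(≡6) mod 17; (11|17)=-1, (6|17)=-1; (−1)^{1·2·8}·(-1)^2·(-1)^1 = -1.
v=31: a=31^0·(≡25), b=31^2·(≡17) mod 31; (25|31)=+1, (17|31)=-1; (−1)^{0·2·15}·(+1)^2·(-1)^0 = +1.
v=7: a=7^-4·(≡5), b=7^-5·(≡5) mod 7; (5|7)=-1, (5|7)=-1; (−1)^{-4·-5·3}·(-1)^-5·(-1)^-4 = -1.
v=11: a=11^2·(≡7), b=11^4·(≡1) mod 11; (7|11)=-1, (1|11)=+1; (−1)^{2·4·5}·(-1)^4·(+1)^2 = +1.
v=3: a=3^2·(≡1), b=3^-2·(≡1) mod 3; (1|3)=+1, (1|3)=+1; (−1)^{2·-2·1}·(+1)^-2·(+1)^2 = +1.
v=5: a=5^-1·(≡1), b=5^0·(≡4) mod 5; (1|5)=+1, (4|5)=+1; (−1)^{-1·0·2}·(+1)^0·(+1)^-1 = +1.
v=13: a=13^0·(≡4), b=13^1·(≡7) mod 13; (4|13)=+1, (7|13)=-1; (−1)^{0·1·6}·(+1)^1·(-1)^0 = +1.
Ram(-170, 91) = {7, 17}; no ℚ_7-point on the conic.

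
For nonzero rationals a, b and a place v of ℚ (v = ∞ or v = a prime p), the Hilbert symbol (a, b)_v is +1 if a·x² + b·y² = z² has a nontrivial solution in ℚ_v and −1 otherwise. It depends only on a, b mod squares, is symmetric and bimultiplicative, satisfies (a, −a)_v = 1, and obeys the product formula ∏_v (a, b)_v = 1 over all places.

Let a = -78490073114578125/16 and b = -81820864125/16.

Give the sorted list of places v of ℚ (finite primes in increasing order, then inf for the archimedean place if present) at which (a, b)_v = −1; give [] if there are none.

(a, b) ≡ (-13, -26565) mod (ℚ^×)²; places V = {2, 3, 5, 7, 11, 13, 23, ∞}.
(a,b)_2: α=-4, β=-4; u≡3, v≡3 (mod 8); ε(u)ε(v)=1·1, αω(v)=-4·1, βω(u)=-4·1; sum ≡ 1  ⇒  -1.
(a,b)_13: α=3, u≡3; β=2, v≡2 (mod 13); (3|13)=+1, (2|13)=-1; sign (−1)^0·+1^2·-1^3 = -1.
(a,b)_11: α=2, u≡1; β=1, v≡3 (mod 11); (1|11)=+1, (3|11)=+1; sign (−1)^0·+1^1·+1^2 = +1.
(a,b)_5: α=6, u≡2; β=3, v≡2 (mod 5); (2|5)=-1, (2|5)=-1; sign (−1)^0·-1^3·-1^6 = -1.
(a,b)_23: α=2, u≡20; β=1, v≡12 (mod 23); (20|23)=-1, (12|23)=+1; sign (−1)^0·-1^1·+1^2 = -1.
(a,b)_7: α=2, u≡4; β=1, v≡5 (mod 7); (4|7)=+1, (5|7)=-1; sign (−1)^0·+1^1·-1^2 = +1.
(a,b)_3: α=6, u≡2; β=7, v≡1 (mod 3); (2|3)=-1, (1|3)=+1; sign (−1)^0·-1^7·+1^6 = -1.
(a,b)_∞: sgn(-13)=−, sgn(-26565)=−, so -1.
(-13, -26565 / ℚ) ramifies at {2, 3, 5, 13, 23, ∞}: a division algebra.

[2, 3, 5, 13, 23, inf]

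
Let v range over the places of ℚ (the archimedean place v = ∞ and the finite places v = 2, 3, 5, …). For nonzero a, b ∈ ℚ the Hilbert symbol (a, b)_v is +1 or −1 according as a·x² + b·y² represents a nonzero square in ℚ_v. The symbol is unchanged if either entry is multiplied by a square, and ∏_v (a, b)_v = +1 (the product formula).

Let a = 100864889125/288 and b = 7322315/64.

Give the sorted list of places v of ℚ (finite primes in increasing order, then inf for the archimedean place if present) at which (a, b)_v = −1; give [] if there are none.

(a, b) ≡ (3770, 1235) mod (ℚ^×)²; places V = {2, 3, 5, 7, 11, 13, 19, 29, ∞}.
(a,b)_7: α=2, u≡1; β=2, v≡6 (mod 7); (1|7)=+1, (6|7)=-1; sign (−1)^0·+1^2·-1^2 = +1.
(a,b)_11: α=2, u≡6; β=2, v≡9 (mod 11); (6|11)=-1, (9|11)=+1; sign (−1)^0·-1^2·+1^2 = +1.
(a,b)_5: α=3, u≡1; β=1, v≡2 (mod 5); (1|5)=+1, (2|5)=-1; sign (−1)^0·+1^1·-1^3 = -1.
(a,b)_29: α=1, u≡17; β=0, v≡3 (mod 29); (17|29)=-1, (3|29)=-1; sign (−1)^0·-1^0·-1^1 = -1.
(a,b)_19: α=2, u≡8; β=1, v≡12 (mod 19); (8|19)=-1, (12|19)=-1; sign (−1)^0·-1^1·-1^2 = -1.
(a,b)_13: α=1, u≡3; β=1, v≡9 (mod 13); (3|13)=+1, (9|13)=+1; sign (−1)^0·+1^1·+1^1 = +1.
(a,b)_∞: sgn(3770)=+, sgn(1235)=+, so +1.
(a,b)_3: α=-2, u≡2; β=0, v≡2 (mod 3); (2|3)=-1, (2|3)=-1; sign (−1)^0·-1^0·-1^-2 = +1.
(a,b)_2: α=-5, β=-6; u≡5, v≡3 (mod 8); ε(u)ε(v)=0·1, αω(v)=-5·1, βω(u)=-6·1; sum ≡ 1  ⇒  -1.
|Ram(3770, 1235)| = 4, even; anisotropic at {2, 5, 19, 29}.

[2, 5, 19, 29]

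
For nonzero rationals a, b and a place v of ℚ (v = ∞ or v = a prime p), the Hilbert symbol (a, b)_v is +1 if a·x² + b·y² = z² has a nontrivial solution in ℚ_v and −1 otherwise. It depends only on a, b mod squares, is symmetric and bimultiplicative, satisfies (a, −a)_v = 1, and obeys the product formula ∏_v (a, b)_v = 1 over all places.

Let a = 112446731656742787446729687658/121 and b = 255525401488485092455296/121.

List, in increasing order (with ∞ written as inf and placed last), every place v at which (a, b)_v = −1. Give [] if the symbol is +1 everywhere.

[2, 3, 17, 19, 29, 41]

Mod squares: a ≡ 172938, b ≡ 18734. Check v ∈ {∞, 2, 3, 11, 13, 17, 19, 29, 37, 41}.
v=11: a=11^-2·(≡8), b=11^-2·(≡3) mod 11; (8|11)=-1, (3|11)=+1; (−1)^{-2·-2·5}·(-1)^-2·(+1)^-2 = +1.
v=41: a=41^3·(≡9), b=41^2·(≡11) mod 41; (9|41)=+1, (11|41)=-1; (−1)^{3·2·20}·(+1)^2·(-1)^3 = -1.
v=∞: 172938 > 0 and 18734 > 0  ⇒  (a,b)_∞ = +1.
v=37: a=37^3·(≡9), b=37^2·(≡33) mod 37; (9|37)=+1, (33|37)=+1; (−1)^{3·2·18}·(+1)^2·(+1)^3 = +1.
v=13: a=13^0·(≡3), b=13^2·(≡1) mod 13; (3|13)=+1, (1|13)=+1; (−1)^{0·2·6}·(+1)^2·(+1)^0 = +1.
v=3: a=3^15·(≡1), b=3^8·(≡2) mod 3; (1|3)=+1, (2|3)=-1; (−1)^{15·8·1}·(+1)^8·(-1)^15 = -1.
v=2: v_2(a)=1, v_2(b)=7; units ≡ 5, 7 (mod 8); ε·ε+αω+βω = 0·1+1·0+7·1 ≡ 1  ⇒  (a,b)_2 = -1.
v=29: a=29^4·(≡19), b=29^1·(≡15) mod 29; (19|29)=-1, (15|29)=-1; (−1)^{4·1·14}·(-1)^1·(-1)^4 = -1.
v=17: a=17^4·(≡5), b=17^5·(≡11) mod 17; (5|17)=-1, (11|17)=-1; (−1)^{4·5·8}·(-1)^5·(-1)^4 = -1.
v=19: a=19^1·(≡16), b=19^1·(≡17) mod 19; (16|19)=+1, (17|19)=+1; (−1)^{1·1·9}·(+1)^1·(+1)^1 = -1.
|Ram(172938, 18734)| = 6, even; anisotropic at {2, 3, 17, 19, 29, 41}.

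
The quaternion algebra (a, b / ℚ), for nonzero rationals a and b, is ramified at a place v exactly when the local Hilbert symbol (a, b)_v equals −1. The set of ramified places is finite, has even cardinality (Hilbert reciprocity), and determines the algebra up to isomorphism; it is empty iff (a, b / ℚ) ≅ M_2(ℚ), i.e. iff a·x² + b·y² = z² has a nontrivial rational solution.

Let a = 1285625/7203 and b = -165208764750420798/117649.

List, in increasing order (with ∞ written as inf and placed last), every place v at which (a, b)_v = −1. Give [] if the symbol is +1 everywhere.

[2, 23]

(a, b) ≡ (51, -124062) mod (ℚ^×)²; places V = {2, 3, 5, 7, 11, 17, 23, 29, 31, ∞}.
(a,b)_3: α=-1, u≡2; β=3, v≡1 (mod 3); (2|3)=-1, (1|3)=+1; sign (−1)^1·-1^3·+1^-1 = +1.
(a,b)_17: α=1, u≡5; β=4, v≡15 (mod 17); (5|17)=-1, (15|17)=+1; sign (−1)^0·-1^4·+1^1 = +1.
(a,b)_5: α=4, u≡4; β=0, v≡3 (mod 5); (4|5)=+1, (3|5)=-1; sign (−1)^0·+1^0·-1^4 = +1.
(a,b)_31: α=0, u≡5; β=1, v≡28 (mod 31); (5|31)=+1, (28|31)=+1; sign (−1)^0·+1^1·+1^0 = +1.
(a,b)_29: α=0, u≡5; β=1, v≡21 (mod 29); (5|29)=+1, (21|29)=-1; sign (−1)^0·+1^1·-1^0 = +1.
(a,b)_7: α=-4, u≡4; β=-6, v≡6 (mod 7); (4|7)=+1, (6|7)=-1; sign (−1)^0·+1^-6·-1^-4 = +1.
(a,b)_∞: sgn(51)=+, sgn(-124062)=−, so +1.
(a,b)_2: α=0, β=1; u≡3, v≡1 (mod 8); ε(u)ε(v)=1·0, αω(v)=0·0, βω(u)=1·1; sum ≡ 1  ⇒  -1.
(a,b)_23: α=0, u≡10; β=1, v≡11 (mod 23); (10|23)=-1, (11|23)=-1; sign (−1)^0·-1^1·-1^0 = -1.
(a,b)_11: α=2, u≡6; β=6, v≡7 (mod 11); (6|11)=-1, (7|11)=-1; sign (−1)^0·-1^6·-1^2 = +1.
|Ram(51, -124062)| = 2, even; anisotropic at {2, 23}.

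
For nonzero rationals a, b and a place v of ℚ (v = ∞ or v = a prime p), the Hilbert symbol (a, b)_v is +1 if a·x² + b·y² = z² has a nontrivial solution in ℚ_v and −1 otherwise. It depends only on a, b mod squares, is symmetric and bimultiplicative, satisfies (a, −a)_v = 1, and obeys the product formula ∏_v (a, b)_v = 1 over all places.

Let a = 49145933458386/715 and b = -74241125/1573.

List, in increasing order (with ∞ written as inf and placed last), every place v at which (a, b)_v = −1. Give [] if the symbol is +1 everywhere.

(a, b) ≡ (48644310, -787865) mod (ℚ^×)²; places V = {2, 3, 5, 7, 11, 13, 17, 23, 29, 31, ∞}.
(a,b)_13: α=-1, u≡8; β=-1, v≡4 (mod 13); (8|13)=-1, (4|13)=+1; sign (−1)^0·-1^-1·+1^-1 = -1.
(a,b)_23: α=1, u≡10; β=1, v≡22 (mod 23); (10|23)=-1, (22|23)=-1; sign (−1)^1·-1^1·-1^1 = -1.
(a,b)_3: α=3, u≡1; β=0, v≡1 (mod 3); (1|3)=+1, (1|3)=+1; sign (−1)^0·+1^0·+1^3 = +1.
(a,b)_5: α=-1, u≡2; β=3, v≡2 (mod 5); (2|5)=-1, (2|5)=-1; sign (−1)^0·-1^3·-1^-1 = +1.
(a,b)_29: α=1, u≡5; β=0, v≡5 (mod 29); (5|29)=+1, (5|29)=+1; sign (−1)^0·+1^0·+1^1 = +1.
(a,b)_2: α=1, β=0; u≡3, v≡7 (mod 8); ε(u)ε(v)=1·1, αω(v)=1·0, βω(u)=0·1; sum ≡ 1  ⇒  -1.
(a,b)_7: α=0, u≡2; β=2, v≡5 (mod 7); (2|7)=+1, (5|7)=-1; sign (−1)^0·+1^2·-1^0 = +1.
(a,b)_31: α=2, u≡10; β=1, v≡4 (mod 31); (10|31)=+1, (4|31)=+1; sign (−1)^0·+1^1·+1^2 = +1.
(a,b)_∞: sgn(48644310)=+, sgn(-787865)=−, so +1.
(a,b)_11: α=-1, u≡5; β=-2, v≡10 (mod 11); (5|11)=+1, (10|11)=-1; sign (−1)^0·+1^-2·-1^-1 = -1.
(a,b)_17: α=5, u≡6; β=1, v≡10 (mod 17); (6|17)=-1, (10|17)=-1; sign (−1)^0·-1^1·-1^5 = +1.
Ram(48644310, -787865) = {2, 11, 13, 23}; no ℚ_2-point on the conic.

[2, 11, 13, 23]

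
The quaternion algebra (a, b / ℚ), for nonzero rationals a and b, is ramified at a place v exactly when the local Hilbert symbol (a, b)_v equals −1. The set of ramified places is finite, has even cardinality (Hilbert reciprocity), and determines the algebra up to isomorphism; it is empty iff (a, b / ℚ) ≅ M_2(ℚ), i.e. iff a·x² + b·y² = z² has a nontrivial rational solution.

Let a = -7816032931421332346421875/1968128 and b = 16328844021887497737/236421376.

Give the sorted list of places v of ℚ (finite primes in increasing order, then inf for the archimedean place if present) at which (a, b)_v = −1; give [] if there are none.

Mod squares: a ≡ -21493484038, b ≡ 527137. Check v ∈ {∞, 2, 3, 5, 7, 13, 17, 19, 23, 29, 31, 37, 41, 43}.
v=3: a=3^0·(≡2), b=3^2·(≡1) mod 3; (2|3)=-1, (1|3)=+1; (−1)^{0·2·1}·(-1)^2·(+1)^0 = +1.
v=23: a=23^1·(≡6), b=23^1·(≡14) mod 23; (6|23)=+1, (14|23)=-1; (−1)^{1·1·11}·(+1)^1·(-1)^1 = +1.
v=37: a=37^3·(≡26), b=37^2·(≡31) mod 37; (26|37)=+1, (31|37)=-1; (−1)^{3·2·18}·(+1)^2·(-1)^3 = -1.
v=∞: -21493484038 < 0 and 527137 > 0  ⇒  (a,b)_∞ = +1.
v=31: a=31^-2·(≡9), b=31^-4·(≡26) mod 31; (9|31)=+1, (26|31)=-1; (−1)^{-2·-4·15}·(+1)^-4·(-1)^-2 = +1.
v=5: a=5^6·(≡3), b=5^0·(≡2) mod 5; (3|5)=-1, (2|5)=-1; (−1)^{6·0·2}·(-1)^0·(-1)^6 = +1.
v=43: a=43^1·(≡26), b=43^1·(≡36) mod 43; (26|43)=-1, (36|43)=+1; (−1)^{1·1·21}·(-1)^1·(+1)^1 = +1.
v=7: a=7^6·(≡1), b=7^2·(≡4) mod 7; (1|7)=+1, (4|7)=+1; (−1)^{6·2·3}·(+1)^2·(+1)^6 = +1.
v=41: a=41^1·(≡38), b=41^1·(≡7) mod 41; (38|41)=-1, (7|41)=-1; (−1)^{1·1·20}·(-1)^1·(-1)^1 = +1.
v=2: v_2(a)=-11, v_2(b)=-8; units ≡ 5, 1 (mod 8); ε·ε+αω+βω = 0·0+-11·0+-8·1 ≡ 0  ⇒  (a,b)_2 = +1.
v=17: a=17^2·(≡8), b=17^0·(≡13) mod 17; (8|17)=+1, (13|17)=+1; (−1)^{2·0·8}·(+1)^0·(+1)^2 = +1.
v=13: a=13^1·(≡1), b=13^3·(≡11) mod 13; (1|13)=+1, (11|13)=-1; (−1)^{1·3·6}·(+1)^3·(-1)^1 = -1.
v=29: a=29^1·(≡27), b=29^2·(≡1) mod 29; (27|29)=-1, (1|29)=+1; (−1)^{1·2·14}·(-1)^2·(+1)^1 = +1.
v=19: a=19^1·(≡4), b=19^2·(≡6) mod 19; (4|19)=+1, (6|19)=+1; (−1)^{1·2·9}·(+1)^2·(+1)^1 = +1.
(-21493484038, 527137 / ℚ) ramifies at {13, 37}: a division algebra.

[13, 37]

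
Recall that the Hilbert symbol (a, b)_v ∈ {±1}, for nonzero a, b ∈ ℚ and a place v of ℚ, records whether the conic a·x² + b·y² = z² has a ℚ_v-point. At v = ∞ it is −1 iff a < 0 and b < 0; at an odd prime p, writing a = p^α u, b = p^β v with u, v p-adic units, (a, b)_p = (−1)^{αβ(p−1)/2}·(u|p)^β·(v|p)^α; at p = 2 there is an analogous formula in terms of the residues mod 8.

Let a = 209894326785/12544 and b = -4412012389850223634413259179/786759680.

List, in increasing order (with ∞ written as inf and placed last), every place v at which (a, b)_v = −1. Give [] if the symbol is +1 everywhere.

[5, 17, 23, 31]

(a, b) ≡ (28985, -666655) mod (ℚ^×)²; places V = {2, 3, 5, 7, 11, 13, 17, 23, 31, ∞}.
(a,b)_17: α=1, u≡14; β=3, v≡1 (mod 17); (14|17)=-1, (1|17)=+1; sign (−1)^0·-1^3·+1^1 = -1.
(a,b)_5: α=1, u≡3; β=-1, v≡1 (mod 5); (3|5)=-1, (1|5)=+1; sign (−1)^0·-1^-1·+1^1 = -1.
(a,b)_11: α=1, u≡2; β=3, v≡9 (mod 11); (2|11)=-1, (9|11)=+1; sign (−1)^1·-1^3·+1^1 = +1.
(a,b)_23: α=2, u≡15; β=5, v≡3 (mod 23); (15|23)=-1, (3|23)=+1; sign (−1)^0·-1^5·+1^2 = -1.
(a,b)_31: α=1, u≡9; β=3, v≡16 (mod 31); (9|31)=+1, (16|31)=+1; sign (−1)^1·+1^3·+1^1 = -1.
(a,b)_3: α=4, u≡2; β=6, v≡2 (mod 3); (2|3)=-1, (2|3)=-1; sign (−1)^0·-1^6·-1^4 = +1.
(a,b)_7: α=-2, u≡6; β=-4, v≡1 (mod 7); (6|7)=-1, (1|7)=+1; sign (−1)^0·-1^-4·+1^-2 = +1.
(a,b)_2: α=-8, β=-16; u≡1, v≡1 (mod 8); ε(u)ε(v)=0·0, αω(v)=-8·0, βω(u)=-16·0; sum ≡ 0  ⇒  +1.
(a,b)_13: α=2, u≡5; β=6, v≡6 (mod 13); (5|13)=-1, (6|13)=-1; sign (−1)^0·-1^6·-1^2 = +1.
(a,b)_∞: sgn(28985)=+, sgn(-666655)=−, so +1.
Ram(28985, -666655) = {5, 17, 23, 31}; no ℚ_5-point on the conic.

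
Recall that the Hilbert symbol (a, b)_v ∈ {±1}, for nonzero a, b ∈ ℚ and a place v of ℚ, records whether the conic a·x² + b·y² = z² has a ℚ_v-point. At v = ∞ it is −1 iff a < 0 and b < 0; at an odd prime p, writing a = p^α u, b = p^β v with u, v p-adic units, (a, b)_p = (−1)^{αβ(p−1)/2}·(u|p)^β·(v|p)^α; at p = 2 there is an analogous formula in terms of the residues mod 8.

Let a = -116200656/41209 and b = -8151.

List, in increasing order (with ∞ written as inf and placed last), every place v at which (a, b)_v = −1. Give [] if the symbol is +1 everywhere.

[11, 13, 19, inf]

Mod squares: a ≡ -741, b ≡ -8151. Check v ∈ {∞, 2, 3, 7, 11, 13, 19, 29}.
v=29: a=29^-2·(≡7), b=29^0·(≡27) mod 29; (7|29)=+1, (27|29)=-1; (−1)^{-2·0·14}·(+1)^0·(-1)^-2 = +1.
v=13: a=13^1·(≡11), b=13^1·(≡10) mod 13; (11|13)=-1, (10|13)=+1; (−1)^{1·1·6}·(-1)^1·(+1)^1 = -1.
v=7: a=7^-2·(≡2), b=7^0·(≡4) mod 7; (2|7)=+1, (4|7)=+1; (−1)^{-2·0·3}·(+1)^0·(+1)^-2 = +1.
v=19: a=19^1·(≡14), b=19^1·(≡8) mod 19; (14|19)=-1, (8|19)=-1; (−1)^{1·1·9}·(-1)^1·(-1)^1 = -1.
v=∞: -741 < 0 and -8151 < 0  ⇒  (a,b)_∞ = -1.
v=2: v_2(a)=4, v_2(b)=0; units ≡ 3, 1 (mod 8); ε·ε+αω+βω = 1·0+4·0+0·1 ≡ 0  ⇒  (a,b)_2 = +1.
v=3: a=3^5·(≡2), b=3^1·(≡1) mod 3; (2|3)=-1, (1|3)=+1; (−1)^{5·1·1}·(-1)^1·(+1)^5 = +1.
v=11: a=11^2·(≡10), b=11^1·(≡7) mod 11; (10|11)=-1, (7|11)=-1; (−1)^{2·1·5}·(-1)^1·(-1)^2 = -1.
|Ram(-741, -8151)| = 4, even; anisotropic at {11, 13, 19, ∞}.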